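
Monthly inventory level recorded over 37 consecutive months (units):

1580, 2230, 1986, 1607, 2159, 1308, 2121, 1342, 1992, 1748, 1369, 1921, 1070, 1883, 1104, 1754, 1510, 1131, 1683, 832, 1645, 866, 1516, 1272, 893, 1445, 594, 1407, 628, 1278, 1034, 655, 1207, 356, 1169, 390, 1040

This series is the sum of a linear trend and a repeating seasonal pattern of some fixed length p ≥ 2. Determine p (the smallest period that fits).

7

First differences y_{t+1} − y_t: 650, -244, -379, 552, -851, 813, -779, 650, -244, -379, 552, -851, 813, -779, 650, -244, …
The difference pattern repeats every 7 terms and not for any smaller step, so p = 7.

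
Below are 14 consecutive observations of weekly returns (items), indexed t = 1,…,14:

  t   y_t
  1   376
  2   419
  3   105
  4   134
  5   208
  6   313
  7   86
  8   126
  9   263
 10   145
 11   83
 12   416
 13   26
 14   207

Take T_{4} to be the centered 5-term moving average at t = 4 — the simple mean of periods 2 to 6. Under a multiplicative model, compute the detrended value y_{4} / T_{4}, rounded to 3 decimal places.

Trend T_4 = (419 + 105 + 134 + 208 + 313) / 5 = 1179/5 = 235.80000
Ratio to trend: 134 / 235.80000 = 0.568

0.568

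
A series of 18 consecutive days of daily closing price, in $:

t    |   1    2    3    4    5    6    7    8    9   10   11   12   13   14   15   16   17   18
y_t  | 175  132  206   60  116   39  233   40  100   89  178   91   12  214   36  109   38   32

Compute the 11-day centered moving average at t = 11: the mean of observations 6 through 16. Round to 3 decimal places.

103.727

Sum of periods 6–16: 39 + 233 + 40 + 100 + 89 + 178 + 91 + 12 + 214 + 36 + 109 = 1141
Divide by 11: 1141 / 11 = 103.727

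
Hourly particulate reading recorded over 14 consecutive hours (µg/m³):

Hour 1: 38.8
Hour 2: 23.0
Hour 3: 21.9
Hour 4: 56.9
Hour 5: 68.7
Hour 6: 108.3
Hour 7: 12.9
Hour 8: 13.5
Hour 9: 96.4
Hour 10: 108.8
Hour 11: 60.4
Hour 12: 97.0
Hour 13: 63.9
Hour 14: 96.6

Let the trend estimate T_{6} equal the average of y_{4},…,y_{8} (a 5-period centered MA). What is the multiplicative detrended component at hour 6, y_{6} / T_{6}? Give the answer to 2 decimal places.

Trend T_6 = (56.9 + 68.7 + 108.3 + 12.9 + 13.5) / 5 = 260.3/5 = 52.0600
Ratio to trend: 108.3 / 52.0600 = 2.08

2.08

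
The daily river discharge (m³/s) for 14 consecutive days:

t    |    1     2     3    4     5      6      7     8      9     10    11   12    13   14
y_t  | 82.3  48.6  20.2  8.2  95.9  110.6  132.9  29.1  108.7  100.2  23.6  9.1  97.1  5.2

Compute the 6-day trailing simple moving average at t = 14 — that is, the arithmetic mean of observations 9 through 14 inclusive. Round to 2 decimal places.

Sum of periods 9–14: 108.7 + 100.2 + 23.6 + 9.1 + 97.1 + 5.2 = 343.9
Divide by 6: 343.9 / 6 = 57.32

57.32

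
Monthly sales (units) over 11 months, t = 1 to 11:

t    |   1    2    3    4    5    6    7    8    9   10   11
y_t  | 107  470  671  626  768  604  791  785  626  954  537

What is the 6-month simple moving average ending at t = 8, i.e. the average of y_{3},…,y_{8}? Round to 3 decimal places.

Sum of periods 3–8: 671 + 626 + 768 + 604 + 791 + 785 = 4245
Divide by 6: 4245 / 6 = 707.500

707.500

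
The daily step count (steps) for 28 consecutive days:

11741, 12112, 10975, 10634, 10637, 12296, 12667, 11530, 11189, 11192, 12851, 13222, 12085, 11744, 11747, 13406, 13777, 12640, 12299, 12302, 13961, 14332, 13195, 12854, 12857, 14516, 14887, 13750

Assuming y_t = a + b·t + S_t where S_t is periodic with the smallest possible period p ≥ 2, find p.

5

First differences y_{t+1} − y_t: 371, -1137, -341, 3, 1659, 371, -1137, -341, 3, 1659, 371, -1137, …
The difference pattern repeats every 5 terms and not for any smaller step, so p = 5.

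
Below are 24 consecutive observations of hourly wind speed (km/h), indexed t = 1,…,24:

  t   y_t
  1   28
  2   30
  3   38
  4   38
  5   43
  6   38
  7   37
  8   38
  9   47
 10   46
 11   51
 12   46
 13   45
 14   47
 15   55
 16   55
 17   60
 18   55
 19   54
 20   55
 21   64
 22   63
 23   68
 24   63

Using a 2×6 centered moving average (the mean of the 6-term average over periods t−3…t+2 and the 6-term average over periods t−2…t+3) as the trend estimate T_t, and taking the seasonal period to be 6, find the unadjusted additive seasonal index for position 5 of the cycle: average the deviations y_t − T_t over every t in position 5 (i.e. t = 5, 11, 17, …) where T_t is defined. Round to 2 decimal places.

Season position 5 occurs at t = 5, 11, 17 (where T_t is defined).
t=5: T_5 = 38.0000; y_5 − T_5 = 43 − 38.0000 = 5.0000
t=11: T_11 = 46.2500; y_11 − T_11 = 51 − 46.2500 = 4.7500
t=17: T_17 = 55.0000; y_17 − T_17 = 60 − 55.0000 = 5.0000
Mean deviation: (5.0000 + 4.7500 + 5.0000) / 3 = 4.92

4.92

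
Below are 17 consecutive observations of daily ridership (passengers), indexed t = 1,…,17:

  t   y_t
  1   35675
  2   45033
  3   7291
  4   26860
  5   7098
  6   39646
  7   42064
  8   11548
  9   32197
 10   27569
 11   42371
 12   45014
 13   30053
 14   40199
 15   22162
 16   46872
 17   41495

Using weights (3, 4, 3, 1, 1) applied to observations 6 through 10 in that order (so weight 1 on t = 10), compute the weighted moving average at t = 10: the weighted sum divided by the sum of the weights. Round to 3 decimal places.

31800.333

Weighted sum: 3·39646 + 4·42064 + 3·11548 + 1·32197 + 1·27569 = 118938 + 168256 + 34644 + 32197 + 27569 = 381604
Weight total: 3 + 4 + 3 + 1 + 1 = 12
WMA = 381604 / 12 = 31800.333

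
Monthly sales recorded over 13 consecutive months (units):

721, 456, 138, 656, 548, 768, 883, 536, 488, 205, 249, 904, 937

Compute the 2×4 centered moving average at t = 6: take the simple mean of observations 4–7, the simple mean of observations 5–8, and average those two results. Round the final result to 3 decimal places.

Sum over 4–7: 656 + 548 + 768 + 883 = 2855
Sum over 5–8: 548 + 768 + 883 + 536 = 2735
CMA at t=6 = (2855 + 2735) / (2·4) = 5590 / 8 = 698.750

698.750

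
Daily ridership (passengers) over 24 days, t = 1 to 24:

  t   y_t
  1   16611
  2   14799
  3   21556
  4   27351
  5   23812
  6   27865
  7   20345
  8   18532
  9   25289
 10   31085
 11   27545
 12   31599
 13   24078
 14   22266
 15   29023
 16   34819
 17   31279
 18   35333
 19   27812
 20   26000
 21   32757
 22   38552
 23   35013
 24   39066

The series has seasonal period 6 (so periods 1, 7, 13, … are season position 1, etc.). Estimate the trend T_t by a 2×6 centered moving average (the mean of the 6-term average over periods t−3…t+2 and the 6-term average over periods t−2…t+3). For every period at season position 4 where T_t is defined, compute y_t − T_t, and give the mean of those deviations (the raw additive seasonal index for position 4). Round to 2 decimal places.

5041.25

Season position 4 occurs at t = 4, 10, 16 (where T_t is defined).
t=4: T_4 = 22310.1667; y_4 − T_4 = 27351 − 22310.1667 = 5040.8333
t=10: T_10 = 26043.5833; y_10 − T_10 = 31085 − 26043.5833 = 5041.4167
t=16: T_16 = 29777.5000; y_16 − T_16 = 34819 − 29777.5000 = 5041.5000
Mean deviation: (5040.8333 + 5041.4167 + 5041.5000) / 3 = 5041.25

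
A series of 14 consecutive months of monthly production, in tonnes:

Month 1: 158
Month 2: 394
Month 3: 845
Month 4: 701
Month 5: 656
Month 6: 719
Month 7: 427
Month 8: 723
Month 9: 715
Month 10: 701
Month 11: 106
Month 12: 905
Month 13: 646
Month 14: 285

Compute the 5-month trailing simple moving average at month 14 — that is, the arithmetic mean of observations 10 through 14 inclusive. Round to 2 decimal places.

528.60

Sum of periods 10–14: 701 + 106 + 905 + 646 + 285 = 2643
Divide by 5: 2643 / 5 = 528.60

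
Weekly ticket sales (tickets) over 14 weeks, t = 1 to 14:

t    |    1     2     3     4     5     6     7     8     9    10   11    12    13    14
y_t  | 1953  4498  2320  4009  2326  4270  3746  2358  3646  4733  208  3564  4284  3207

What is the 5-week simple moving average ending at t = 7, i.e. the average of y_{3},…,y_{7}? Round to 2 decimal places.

Sum of periods 3–7: 2320 + 4009 + 2326 + 4270 + 3746 = 16671
Divide by 5: 16671 / 5 = 3334.20

3334.20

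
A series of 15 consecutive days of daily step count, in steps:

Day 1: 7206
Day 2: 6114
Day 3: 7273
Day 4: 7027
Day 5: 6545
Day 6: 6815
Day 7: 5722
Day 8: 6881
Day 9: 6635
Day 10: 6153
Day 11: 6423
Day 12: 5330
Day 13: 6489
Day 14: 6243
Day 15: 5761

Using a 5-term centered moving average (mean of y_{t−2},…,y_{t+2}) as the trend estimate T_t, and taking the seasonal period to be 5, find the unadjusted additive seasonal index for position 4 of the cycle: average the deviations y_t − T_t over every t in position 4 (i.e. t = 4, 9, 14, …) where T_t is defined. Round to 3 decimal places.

272.200

Season position 4 occurs at t = 4, 9 (where T_t is defined).
t=4: T_4 = 6754.80000; y_4 − T_4 = 7027 − 6754.80000 = 272.20000
t=9: T_9 = 6362.80000; y_9 − T_9 = 6635 − 6362.80000 = 272.20000
Mean deviation: (272.20000 + 272.20000) / 2 = 272.200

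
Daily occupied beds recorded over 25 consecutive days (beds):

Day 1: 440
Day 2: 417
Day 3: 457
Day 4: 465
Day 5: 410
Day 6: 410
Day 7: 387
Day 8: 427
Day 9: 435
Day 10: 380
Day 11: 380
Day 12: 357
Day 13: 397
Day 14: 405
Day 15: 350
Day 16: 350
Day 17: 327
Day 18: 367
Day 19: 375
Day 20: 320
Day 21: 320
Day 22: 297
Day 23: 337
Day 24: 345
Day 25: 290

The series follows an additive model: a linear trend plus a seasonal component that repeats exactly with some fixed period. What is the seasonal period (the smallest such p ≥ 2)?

First differences y_{t+1} − y_t: -23, 40, 8, -55, 0, -23, 40, 8, -55, 0, -23, 40, …
The difference pattern repeats every 5 terms and not for any smaller step, so p = 5.

5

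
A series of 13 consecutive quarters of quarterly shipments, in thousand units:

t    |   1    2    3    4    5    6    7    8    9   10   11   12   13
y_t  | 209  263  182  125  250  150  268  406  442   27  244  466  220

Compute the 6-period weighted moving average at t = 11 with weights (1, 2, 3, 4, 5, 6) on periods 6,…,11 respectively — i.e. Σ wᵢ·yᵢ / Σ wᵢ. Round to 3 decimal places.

Weighted sum: 1·150 + 2·268 + 3·406 + 4·442 + 5·27 + 6·244 = 150 + 536 + 1218 + 1768 + 135 + 1464 = 5271
Weight total: 1 + 2 + 3 + 4 + 5 + 6 = 21
WMA = 5271 / 21 = 251.000

251.000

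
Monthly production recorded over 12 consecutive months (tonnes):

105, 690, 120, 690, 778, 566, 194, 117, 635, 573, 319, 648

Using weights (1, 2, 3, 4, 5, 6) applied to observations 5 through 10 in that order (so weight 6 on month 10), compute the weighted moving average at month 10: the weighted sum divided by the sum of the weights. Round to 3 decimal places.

Weighted sum: 1·778 + 2·566 + 3·194 + 4·117 + 5·635 + 6·573 = 778 + 1132 + 582 + 468 + 3175 + 3438 = 9573
Weight total: 1 + 2 + 3 + 4 + 5 + 6 = 21
WMA = 9573 / 21 = 455.857

455.857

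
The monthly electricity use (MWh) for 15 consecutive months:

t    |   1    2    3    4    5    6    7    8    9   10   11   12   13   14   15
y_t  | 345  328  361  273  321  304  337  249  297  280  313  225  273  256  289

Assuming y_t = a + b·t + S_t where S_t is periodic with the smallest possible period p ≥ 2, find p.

4

First differences y_{t+1} − y_t: -17, 33, -88, 48, -17, 33, -88, 48, -17, 33, …
The difference pattern repeats every 4 terms and not for any smaller step, so p = 4.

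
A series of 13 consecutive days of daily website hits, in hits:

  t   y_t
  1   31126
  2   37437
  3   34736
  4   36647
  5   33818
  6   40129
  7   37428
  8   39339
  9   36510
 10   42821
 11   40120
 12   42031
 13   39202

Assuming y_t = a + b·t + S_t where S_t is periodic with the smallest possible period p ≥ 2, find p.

4

First differences y_{t+1} − y_t: 6311, -2701, 1911, -2829, 6311, -2701, 1911, -2829, 6311, -2701, …
The difference pattern repeats every 4 terms and not for any smaller step, so p = 4.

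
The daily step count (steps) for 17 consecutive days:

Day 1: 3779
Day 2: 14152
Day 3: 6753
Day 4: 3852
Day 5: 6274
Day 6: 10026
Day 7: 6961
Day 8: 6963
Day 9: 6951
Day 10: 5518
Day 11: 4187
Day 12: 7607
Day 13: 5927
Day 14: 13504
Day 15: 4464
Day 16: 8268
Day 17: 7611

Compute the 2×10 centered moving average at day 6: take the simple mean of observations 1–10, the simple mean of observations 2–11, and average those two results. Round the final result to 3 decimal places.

7143.300

Sum over 1–10: 3779 + 14152 + 6753 + 3852 + 6274 + 10026 + 6961 + 6963 + 6951 + 5518 = 71229
Sum over 2–11: 14152 + 6753 + 3852 + 6274 + 10026 + 6961 + 6963 + 6951 + 5518 + 4187 = 71637
CMA at t=6 = (71229 + 71637) / (2·10) = 142866 / 20 = 7143.300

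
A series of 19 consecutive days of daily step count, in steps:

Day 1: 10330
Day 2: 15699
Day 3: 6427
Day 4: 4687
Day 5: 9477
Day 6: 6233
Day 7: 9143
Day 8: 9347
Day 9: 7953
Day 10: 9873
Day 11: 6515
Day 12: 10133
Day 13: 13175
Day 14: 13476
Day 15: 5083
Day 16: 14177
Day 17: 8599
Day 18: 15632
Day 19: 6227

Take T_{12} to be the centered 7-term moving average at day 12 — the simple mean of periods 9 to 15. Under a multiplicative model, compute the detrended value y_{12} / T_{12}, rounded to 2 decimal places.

1.07

Trend T_12 = (7953 + 9873 + 6515 + 10133 + 13175 + 13476 + 5083) / 7 = 66208/7 = 9458.2857
Ratio to trend: 10133 / 9458.2857 = 1.07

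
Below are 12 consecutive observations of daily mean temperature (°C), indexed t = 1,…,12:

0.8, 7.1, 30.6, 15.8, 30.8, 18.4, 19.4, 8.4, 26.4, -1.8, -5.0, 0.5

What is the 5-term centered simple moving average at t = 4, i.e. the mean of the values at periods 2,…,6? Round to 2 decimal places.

20.54

Sum of periods 2–6: 7.1 + 30.6 + 15.8 + 30.8 + 18.4 = 102.7
Divide by 5: 102.7 / 5 = 20.54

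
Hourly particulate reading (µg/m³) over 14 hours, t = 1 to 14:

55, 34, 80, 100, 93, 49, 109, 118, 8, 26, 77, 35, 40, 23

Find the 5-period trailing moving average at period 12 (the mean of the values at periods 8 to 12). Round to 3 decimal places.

Sum of periods 8–12: 118 + 8 + 26 + 77 + 35 = 264
Divide by 5: 264 / 5 = 52.800

52.800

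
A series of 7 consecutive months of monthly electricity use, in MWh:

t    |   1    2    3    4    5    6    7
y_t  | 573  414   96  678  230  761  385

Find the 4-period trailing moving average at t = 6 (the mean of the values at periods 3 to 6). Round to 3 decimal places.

Sum of periods 3–6: 96 + 678 + 230 + 761 = 1765
Divide by 4: 1765 / 4 = 441.250

441.250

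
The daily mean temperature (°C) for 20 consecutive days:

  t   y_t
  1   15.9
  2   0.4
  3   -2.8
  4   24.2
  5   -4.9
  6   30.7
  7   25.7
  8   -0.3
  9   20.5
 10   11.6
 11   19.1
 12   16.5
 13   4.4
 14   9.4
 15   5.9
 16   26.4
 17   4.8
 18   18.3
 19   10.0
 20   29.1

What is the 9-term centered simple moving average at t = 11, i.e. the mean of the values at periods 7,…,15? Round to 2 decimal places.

Sum of periods 7–15: 25.7 + (-0.3) + 20.5 + 11.6 + 19.1 + 16.5 + 4.4 + 9.4 + 5.9 = 112.8
Divide by 9: 112.8 / 9 = 12.53

12.53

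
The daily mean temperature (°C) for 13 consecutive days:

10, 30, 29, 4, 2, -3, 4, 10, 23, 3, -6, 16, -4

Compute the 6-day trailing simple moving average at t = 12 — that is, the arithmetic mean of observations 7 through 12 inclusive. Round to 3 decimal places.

Sum of periods 7–12: 4 + 10 + 23 + 3 + (-6) + 16 = 50
Divide by 6: 50 / 6 = 8.333

8.333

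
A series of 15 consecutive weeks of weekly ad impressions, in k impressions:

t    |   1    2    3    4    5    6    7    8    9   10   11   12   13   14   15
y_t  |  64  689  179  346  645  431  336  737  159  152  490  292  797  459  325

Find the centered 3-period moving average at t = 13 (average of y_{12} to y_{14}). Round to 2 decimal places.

Sum of periods 12–14: 292 + 797 + 459 = 1548
Divide by 3: 1548 / 3 = 516.00

516.00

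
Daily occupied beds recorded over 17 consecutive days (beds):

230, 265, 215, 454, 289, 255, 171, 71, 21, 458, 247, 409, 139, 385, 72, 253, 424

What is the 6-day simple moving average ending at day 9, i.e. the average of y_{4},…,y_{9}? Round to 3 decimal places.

Sum of periods 4–9: 454 + 289 + 255 + 171 + 71 + 21 = 1261
Divide by 6: 1261 / 6 = 210.167

210.167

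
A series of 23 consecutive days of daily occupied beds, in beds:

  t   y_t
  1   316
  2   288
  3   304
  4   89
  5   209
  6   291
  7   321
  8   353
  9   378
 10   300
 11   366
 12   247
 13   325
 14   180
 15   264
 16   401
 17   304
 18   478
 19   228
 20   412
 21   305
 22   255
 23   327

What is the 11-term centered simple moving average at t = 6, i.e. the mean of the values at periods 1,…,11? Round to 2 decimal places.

Sum of periods 1–11: 316 + 288 + 304 + 89 + 209 + 291 + 321 + 353 + 378 + 300 + 366 = 3215
Divide by 11: 3215 / 11 = 292.27

292.27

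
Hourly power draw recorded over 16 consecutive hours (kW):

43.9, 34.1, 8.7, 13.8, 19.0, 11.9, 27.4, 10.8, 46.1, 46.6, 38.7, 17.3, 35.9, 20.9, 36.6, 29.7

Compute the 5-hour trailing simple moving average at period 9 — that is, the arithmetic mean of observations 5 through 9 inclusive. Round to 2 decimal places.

23.04

Sum of periods 5–9: 19.0 + 11.9 + 27.4 + 10.8 + 46.1 = 115.2
Divide by 5: 115.2 / 5 = 23.04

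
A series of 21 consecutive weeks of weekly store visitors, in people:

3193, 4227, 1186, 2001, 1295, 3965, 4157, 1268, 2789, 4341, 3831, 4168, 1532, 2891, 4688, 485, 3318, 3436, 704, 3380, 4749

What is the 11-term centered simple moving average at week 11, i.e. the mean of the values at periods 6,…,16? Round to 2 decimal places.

Sum of periods 6–16: 3965 + 4157 + 1268 + 2789 + 4341 + 3831 + 4168 + 1532 + 2891 + 4688 + 485 = 34115
Divide by 11: 34115 / 11 = 3101.36

3101.36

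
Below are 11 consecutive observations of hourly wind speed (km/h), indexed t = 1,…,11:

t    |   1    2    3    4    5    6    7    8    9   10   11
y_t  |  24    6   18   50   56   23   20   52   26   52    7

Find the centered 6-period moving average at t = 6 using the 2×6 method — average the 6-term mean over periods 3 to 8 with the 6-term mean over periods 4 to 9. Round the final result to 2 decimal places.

Sum over 3–8: 18 + 50 + 56 + 23 + 20 + 52 = 219
Sum over 4–9: 50 + 56 + 23 + 20 + 52 + 26 = 227
CMA at t=6 = (219 + 227) / (2·6) = 446 / 12 = 37.17

37.17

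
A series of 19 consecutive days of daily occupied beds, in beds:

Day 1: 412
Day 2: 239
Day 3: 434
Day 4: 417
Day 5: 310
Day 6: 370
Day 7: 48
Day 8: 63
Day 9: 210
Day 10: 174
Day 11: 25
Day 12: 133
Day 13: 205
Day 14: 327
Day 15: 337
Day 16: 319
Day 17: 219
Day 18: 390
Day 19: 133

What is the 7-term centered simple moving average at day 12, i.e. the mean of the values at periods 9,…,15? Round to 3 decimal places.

201.571

Sum of periods 9–15: 210 + 174 + 25 + 133 + 205 + 327 + 337 = 1411
Divide by 7: 1411 / 7 = 201.571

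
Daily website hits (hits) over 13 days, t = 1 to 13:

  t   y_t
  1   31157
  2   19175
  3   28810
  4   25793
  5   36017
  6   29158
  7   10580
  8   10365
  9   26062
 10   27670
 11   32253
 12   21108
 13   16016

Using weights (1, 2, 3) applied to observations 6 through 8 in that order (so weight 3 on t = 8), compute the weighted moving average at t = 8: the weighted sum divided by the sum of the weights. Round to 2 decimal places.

13568.83

Weighted sum: 1·29158 + 2·10580 + 3·10365 = 29158 + 21160 + 31095 = 81413
Weight total: 1 + 2 + 3 = 6
WMA = 81413 / 6 = 13568.83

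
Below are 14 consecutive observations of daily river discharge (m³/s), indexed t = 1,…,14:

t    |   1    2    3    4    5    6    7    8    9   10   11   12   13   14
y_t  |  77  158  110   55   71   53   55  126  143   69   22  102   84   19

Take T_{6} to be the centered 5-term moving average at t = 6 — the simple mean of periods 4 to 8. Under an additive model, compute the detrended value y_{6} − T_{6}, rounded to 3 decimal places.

Trend T_6 = (55 + 71 + 53 + 55 + 126) / 5 = 360/5 = 72.00000
Detrended value: 53 − 72.00000 = -19.000

-19.000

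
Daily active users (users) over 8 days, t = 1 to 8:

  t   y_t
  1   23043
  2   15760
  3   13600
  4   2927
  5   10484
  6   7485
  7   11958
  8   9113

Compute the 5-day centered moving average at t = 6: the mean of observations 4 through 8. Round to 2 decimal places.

Sum of periods 4–8: 2927 + 10484 + 7485 + 11958 + 9113 = 41967
Divide by 5: 41967 / 5 = 8393.40

8393.40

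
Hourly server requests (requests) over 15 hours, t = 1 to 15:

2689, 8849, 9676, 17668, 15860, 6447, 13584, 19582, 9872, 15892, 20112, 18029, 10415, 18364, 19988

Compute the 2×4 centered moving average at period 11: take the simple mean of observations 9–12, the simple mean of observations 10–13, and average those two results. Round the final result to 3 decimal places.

16044.125

Sum over 9–12: 9872 + 15892 + 20112 + 18029 = 63905
Sum over 10–13: 15892 + 20112 + 18029 + 10415 = 64448
CMA at t=11 = (63905 + 64448) / (2·4) = 128353 / 8 = 16044.125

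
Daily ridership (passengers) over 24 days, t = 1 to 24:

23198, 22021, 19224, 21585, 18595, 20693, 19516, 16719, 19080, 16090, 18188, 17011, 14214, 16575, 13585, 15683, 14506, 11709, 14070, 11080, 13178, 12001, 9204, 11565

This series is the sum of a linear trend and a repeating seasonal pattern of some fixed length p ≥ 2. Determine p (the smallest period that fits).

First differences y_{t+1} − y_t: -1177, -2797, 2361, -2990, 2098, -1177, -2797, 2361, -2990, 2098, -1177, -2797, …
The difference pattern repeats every 5 terms and not for any smaller step, so p = 5.

5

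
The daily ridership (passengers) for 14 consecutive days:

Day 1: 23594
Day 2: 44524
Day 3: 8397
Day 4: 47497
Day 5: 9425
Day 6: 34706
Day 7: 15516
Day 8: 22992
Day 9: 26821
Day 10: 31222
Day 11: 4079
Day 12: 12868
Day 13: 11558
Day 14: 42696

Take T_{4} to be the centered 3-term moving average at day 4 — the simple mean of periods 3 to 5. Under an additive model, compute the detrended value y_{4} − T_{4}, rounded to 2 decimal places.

Trend T_4 = (8397 + 47497 + 9425) / 3 = 65319/3 = 21773.0000
Detrended value: 47497 − 21773.0000 = 25724.00

25724.00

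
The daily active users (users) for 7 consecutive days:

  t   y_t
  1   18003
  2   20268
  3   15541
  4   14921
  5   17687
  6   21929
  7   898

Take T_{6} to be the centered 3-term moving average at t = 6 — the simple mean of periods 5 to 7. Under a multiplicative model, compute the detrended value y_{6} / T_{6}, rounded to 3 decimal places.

1.624

Trend T_6 = (17687 + 21929 + 898) / 3 = 40514/3 = 13504.66667
Ratio to trend: 21929 / 13504.66667 = 1.624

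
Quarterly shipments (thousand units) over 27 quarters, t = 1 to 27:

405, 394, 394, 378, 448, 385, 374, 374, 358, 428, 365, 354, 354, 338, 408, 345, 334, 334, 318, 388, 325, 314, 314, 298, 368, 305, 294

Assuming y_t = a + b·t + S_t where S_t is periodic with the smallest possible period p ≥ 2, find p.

First differences y_{t+1} − y_t: -11, 0, -16, 70, -63, -11, 0, -16, 70, -63, -11, 0, …
The difference pattern repeats every 5 terms and not for any smaller step, so p = 5.

5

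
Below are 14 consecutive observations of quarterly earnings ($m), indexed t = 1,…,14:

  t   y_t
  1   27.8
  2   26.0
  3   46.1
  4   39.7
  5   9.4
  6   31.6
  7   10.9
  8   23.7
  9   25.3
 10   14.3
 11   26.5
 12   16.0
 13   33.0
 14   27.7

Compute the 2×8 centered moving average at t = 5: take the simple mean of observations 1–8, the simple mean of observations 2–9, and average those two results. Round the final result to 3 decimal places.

Sum over 1–8: 27.8 + 26.0 + 46.1 + 39.7 + 9.4 + 31.6 + 10.9 + 23.7 = 215.2
Sum over 2–9: 26.0 + 46.1 + 39.7 + 9.4 + 31.6 + 10.9 + 23.7 + 25.3 = 212.7
CMA at t=5 = (215.2 + 212.7) / (2·8) = 427.9 / 16 = 26.744

26.744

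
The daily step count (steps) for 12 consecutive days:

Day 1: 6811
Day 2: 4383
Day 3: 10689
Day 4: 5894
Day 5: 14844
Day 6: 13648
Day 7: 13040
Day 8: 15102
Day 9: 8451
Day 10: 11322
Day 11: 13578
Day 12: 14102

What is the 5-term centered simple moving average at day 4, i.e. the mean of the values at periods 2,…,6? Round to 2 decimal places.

9891.60

Sum of periods 2–6: 4383 + 10689 + 5894 + 14844 + 13648 = 49458
Divide by 5: 49458 / 5 = 9891.60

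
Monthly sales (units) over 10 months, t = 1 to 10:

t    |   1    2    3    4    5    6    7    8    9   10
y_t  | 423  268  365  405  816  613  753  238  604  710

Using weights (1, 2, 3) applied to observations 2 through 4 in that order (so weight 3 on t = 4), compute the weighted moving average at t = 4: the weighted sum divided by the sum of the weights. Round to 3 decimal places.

Weighted sum: 1·268 + 2·365 + 3·405 = 268 + 730 + 1215 = 2213
Weight total: 1 + 2 + 3 = 6
WMA = 2213 / 6 = 368.833

368.833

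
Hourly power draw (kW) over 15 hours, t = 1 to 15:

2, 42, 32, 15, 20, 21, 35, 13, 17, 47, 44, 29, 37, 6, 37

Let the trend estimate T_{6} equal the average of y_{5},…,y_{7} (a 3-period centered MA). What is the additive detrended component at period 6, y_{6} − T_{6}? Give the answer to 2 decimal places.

-4.33

Trend T_6 = (20 + 21 + 35) / 3 = 76/3 = 25.3333
Detrended value: 21 − 25.3333 = -4.33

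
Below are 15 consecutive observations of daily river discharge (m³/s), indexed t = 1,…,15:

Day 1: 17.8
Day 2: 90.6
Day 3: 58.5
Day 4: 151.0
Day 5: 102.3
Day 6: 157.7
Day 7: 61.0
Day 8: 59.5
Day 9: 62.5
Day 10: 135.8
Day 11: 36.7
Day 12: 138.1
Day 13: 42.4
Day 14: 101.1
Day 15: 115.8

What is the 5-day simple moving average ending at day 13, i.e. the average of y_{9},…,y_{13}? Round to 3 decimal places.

Sum of periods 9–13: 62.5 + 135.8 + 36.7 + 138.1 + 42.4 = 415.5
Divide by 5: 415.5 / 5 = 83.100

83.100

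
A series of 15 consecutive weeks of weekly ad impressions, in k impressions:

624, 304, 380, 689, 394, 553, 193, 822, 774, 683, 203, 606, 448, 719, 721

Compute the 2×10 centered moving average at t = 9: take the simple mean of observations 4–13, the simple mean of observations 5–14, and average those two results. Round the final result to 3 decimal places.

Sum over 4–13: 689 + 394 + 553 + 193 + 822 + 774 + 683 + 203 + 606 + 448 = 5365
Sum over 5–14: 394 + 553 + 193 + 822 + 774 + 683 + 203 + 606 + 448 + 719 = 5395
CMA at t=9 = (5365 + 5395) / (2·10) = 10760 / 20 = 538.000

538.000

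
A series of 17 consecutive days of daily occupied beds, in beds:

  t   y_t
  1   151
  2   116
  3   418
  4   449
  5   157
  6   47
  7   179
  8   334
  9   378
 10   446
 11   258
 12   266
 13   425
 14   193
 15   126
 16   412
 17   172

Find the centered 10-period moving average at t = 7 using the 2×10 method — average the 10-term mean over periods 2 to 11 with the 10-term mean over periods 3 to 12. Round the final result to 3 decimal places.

285.700

Sum over 2–11: 116 + 418 + 449 + 157 + 47 + 179 + 334 + 378 + 446 + 258 = 2782
Sum over 3–12: 418 + 449 + 157 + 47 + 179 + 334 + 378 + 446 + 258 + 266 = 2932
CMA at t=7 = (2782 + 2932) / (2·10) = 5714 / 20 = 285.700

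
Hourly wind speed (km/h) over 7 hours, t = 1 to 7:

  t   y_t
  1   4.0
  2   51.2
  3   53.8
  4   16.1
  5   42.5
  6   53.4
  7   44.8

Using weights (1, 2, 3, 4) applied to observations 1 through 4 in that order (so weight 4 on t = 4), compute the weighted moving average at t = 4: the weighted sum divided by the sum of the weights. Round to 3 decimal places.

33.220

Weighted sum: 1·4.0 + 2·51.2 + 3·53.8 + 4·16.1 = 4.0 + 102.4 + 161.4 + 64.4 = 332.2
Weight total: 1 + 2 + 3 + 4 = 10
WMA = 332.2 / 10 = 33.220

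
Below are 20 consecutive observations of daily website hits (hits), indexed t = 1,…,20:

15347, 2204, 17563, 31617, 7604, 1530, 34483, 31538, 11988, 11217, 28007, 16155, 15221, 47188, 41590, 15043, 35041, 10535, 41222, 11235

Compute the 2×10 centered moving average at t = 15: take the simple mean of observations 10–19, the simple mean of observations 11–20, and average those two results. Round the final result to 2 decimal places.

Sum over 10–19: 11217 + 28007 + 16155 + 15221 + 47188 + 41590 + 15043 + 35041 + 10535 + 41222 = 261219
Sum over 11–20: 28007 + 16155 + 15221 + 47188 + 41590 + 15043 + 35041 + 10535 + 41222 + 11235 = 261237
CMA at t=15 = (261219 + 261237) / (2·10) = 522456 / 20 = 26122.80

26122.80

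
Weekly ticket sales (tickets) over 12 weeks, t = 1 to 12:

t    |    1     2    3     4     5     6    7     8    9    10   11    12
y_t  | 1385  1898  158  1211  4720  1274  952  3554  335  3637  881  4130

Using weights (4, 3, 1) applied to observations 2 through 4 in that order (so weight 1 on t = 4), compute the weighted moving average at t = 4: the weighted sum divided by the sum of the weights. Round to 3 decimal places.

1159.625

Weighted sum: 4·1898 + 3·158 + 1·1211 = 7592 + 474 + 1211 = 9277
Weight total: 4 + 3 + 1 = 8
WMA = 9277 / 8 = 1159.625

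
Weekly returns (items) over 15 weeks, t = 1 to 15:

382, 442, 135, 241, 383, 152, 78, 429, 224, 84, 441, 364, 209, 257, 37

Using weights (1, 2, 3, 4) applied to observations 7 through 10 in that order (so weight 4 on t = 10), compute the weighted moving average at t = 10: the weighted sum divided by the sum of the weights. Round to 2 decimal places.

Weighted sum: 1·78 + 2·429 + 3·224 + 4·84 = 78 + 858 + 672 + 336 = 1944
Weight total: 1 + 2 + 3 + 4 = 10
WMA = 1944 / 10 = 194.40

194.40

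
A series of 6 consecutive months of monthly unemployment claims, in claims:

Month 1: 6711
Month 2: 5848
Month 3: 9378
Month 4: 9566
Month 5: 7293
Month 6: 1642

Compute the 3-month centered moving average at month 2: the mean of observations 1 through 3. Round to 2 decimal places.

Sum of periods 1–3: 6711 + 5848 + 9378 = 21937
Divide by 3: 21937 / 3 = 7312.33

7312.33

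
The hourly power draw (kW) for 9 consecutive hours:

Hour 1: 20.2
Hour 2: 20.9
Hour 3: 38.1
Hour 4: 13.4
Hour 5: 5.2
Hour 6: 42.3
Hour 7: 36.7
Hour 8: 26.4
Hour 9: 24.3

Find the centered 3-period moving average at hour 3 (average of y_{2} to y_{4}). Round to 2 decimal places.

24.13

Sum of periods 2–4: 20.9 + 38.1 + 13.4 = 72.4
Divide by 3: 72.4 / 3 = 24.13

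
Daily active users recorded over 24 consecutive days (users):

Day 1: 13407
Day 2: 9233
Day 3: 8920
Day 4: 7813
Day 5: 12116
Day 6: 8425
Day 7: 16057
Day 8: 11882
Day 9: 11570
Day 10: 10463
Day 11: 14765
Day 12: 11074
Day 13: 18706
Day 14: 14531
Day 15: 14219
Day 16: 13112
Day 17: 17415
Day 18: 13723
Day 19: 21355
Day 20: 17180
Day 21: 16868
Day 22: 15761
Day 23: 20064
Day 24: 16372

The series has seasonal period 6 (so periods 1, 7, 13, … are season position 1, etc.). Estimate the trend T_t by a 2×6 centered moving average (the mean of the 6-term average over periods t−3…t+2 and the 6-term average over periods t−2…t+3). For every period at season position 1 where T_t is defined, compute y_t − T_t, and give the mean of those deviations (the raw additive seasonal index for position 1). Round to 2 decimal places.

Season position 1 occurs at t = 7, 13, 19 (where T_t is defined).
t=7: T_7 = 11531.3333; y_7 − T_7 = 16057 − 11531.3333 = 4525.6667
t=13: T_13 = 14180.4167; y_13 − T_13 = 18706 − 14180.4167 = 4525.5833
t=19: T_19 = 16829.5833; y_19 − T_19 = 21355 − 16829.5833 = 4525.4167
Mean deviation: (4525.6667 + 4525.5833 + 4525.4167) / 3 = 4525.56

4525.56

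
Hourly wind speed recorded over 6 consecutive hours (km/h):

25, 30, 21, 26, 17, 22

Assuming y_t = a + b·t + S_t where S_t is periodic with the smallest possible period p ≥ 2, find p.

2

First differences y_{t+1} − y_t: 5, -9, 5, -9, 5, …
The difference pattern repeats every 2 terms and not for any smaller step, so p = 2.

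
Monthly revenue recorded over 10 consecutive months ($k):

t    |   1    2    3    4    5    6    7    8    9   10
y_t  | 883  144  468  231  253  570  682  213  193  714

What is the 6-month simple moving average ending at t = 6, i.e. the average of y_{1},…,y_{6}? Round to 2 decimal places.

Sum of periods 1–6: 883 + 144 + 468 + 231 + 253 + 570 = 2549
Divide by 6: 2549 / 6 = 424.83

424.83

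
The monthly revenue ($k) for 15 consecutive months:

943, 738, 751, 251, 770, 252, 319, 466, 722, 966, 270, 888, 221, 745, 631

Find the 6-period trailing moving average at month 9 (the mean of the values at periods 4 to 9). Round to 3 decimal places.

Sum of periods 4–9: 251 + 770 + 252 + 319 + 466 + 722 = 2780
Divide by 6: 2780 / 6 = 463.333

463.333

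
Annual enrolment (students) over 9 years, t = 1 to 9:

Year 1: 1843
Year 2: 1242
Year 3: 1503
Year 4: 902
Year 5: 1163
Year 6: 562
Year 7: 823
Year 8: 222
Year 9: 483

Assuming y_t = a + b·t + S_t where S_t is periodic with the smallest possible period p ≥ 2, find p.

First differences y_{t+1} − y_t: -601, 261, -601, 261, -601, 261, …
The difference pattern repeats every 2 terms and not for any smaller step, so p = 2.

2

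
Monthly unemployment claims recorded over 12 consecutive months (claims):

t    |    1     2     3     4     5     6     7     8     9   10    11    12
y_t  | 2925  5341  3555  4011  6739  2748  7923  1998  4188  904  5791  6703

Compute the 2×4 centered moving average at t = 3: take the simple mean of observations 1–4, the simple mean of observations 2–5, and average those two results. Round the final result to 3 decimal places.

4434.750

Sum over 1–4: 2925 + 5341 + 3555 + 4011 = 15832
Sum over 2–5: 5341 + 3555 + 4011 + 6739 = 19646
CMA at t=3 = (15832 + 19646) / (2·4) = 35478 / 8 = 4434.750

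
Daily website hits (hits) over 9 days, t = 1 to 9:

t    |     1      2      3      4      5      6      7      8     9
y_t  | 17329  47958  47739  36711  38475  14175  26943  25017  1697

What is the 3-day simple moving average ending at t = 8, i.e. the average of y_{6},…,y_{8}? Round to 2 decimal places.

Sum of periods 6–8: 14175 + 26943 + 25017 = 66135
Divide by 3: 66135 / 3 = 22045.00

22045.00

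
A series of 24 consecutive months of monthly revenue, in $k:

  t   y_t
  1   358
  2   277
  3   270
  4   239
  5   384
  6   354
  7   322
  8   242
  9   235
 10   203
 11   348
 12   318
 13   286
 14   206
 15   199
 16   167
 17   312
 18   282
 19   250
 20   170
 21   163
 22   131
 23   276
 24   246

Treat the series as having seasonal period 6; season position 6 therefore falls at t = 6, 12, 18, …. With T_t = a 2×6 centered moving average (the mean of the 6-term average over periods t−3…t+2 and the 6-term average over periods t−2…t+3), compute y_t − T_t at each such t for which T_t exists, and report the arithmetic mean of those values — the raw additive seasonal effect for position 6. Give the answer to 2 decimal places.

55.03

Season position 6 occurs at t = 6, 12, 18 (where T_t is defined).
t=6: T_6 = 298.9167; y_6 − T_6 = 354 − 298.9167 = 55.0833
t=12: T_12 = 263.0000; y_12 − T_12 = 318 − 263.0000 = 55.0000
t=18: T_18 = 227.0000; y_18 − T_18 = 282 − 227.0000 = 55.0000
Mean deviation: (55.0833 + 55.0000 + 55.0000) / 3 = 55.03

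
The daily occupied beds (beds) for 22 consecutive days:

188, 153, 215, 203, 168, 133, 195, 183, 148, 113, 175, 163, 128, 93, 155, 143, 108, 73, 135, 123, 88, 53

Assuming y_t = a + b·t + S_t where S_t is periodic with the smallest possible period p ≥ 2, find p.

First differences y_{t+1} − y_t: -35, 62, -12, -35, -35, 62, -12, -35, -35, 62, …
The difference pattern repeats every 4 terms and not for any smaller step, so p = 4.

4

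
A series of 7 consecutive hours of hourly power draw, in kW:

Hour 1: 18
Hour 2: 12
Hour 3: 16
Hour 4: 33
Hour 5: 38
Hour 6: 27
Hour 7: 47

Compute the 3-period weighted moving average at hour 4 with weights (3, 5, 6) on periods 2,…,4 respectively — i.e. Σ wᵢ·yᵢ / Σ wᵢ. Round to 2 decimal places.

Weighted sum: 3·12 + 5·16 + 6·33 = 36 + 80 + 198 = 314
Weight total: 3 + 5 + 6 = 14
WMA = 314 / 14 = 22.43

22.43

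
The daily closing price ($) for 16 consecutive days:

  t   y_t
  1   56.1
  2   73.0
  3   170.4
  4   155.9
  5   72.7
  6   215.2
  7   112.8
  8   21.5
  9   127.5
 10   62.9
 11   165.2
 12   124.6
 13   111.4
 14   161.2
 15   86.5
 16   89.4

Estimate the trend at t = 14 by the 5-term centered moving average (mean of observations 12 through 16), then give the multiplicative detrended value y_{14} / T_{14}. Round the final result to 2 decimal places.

1.41

Trend T_14 = (124.6 + 111.4 + 161.2 + 86.5 + 89.4) / 5 = 573.1/5 = 114.6200
Ratio to trend: 161.2 / 114.6200 = 1.41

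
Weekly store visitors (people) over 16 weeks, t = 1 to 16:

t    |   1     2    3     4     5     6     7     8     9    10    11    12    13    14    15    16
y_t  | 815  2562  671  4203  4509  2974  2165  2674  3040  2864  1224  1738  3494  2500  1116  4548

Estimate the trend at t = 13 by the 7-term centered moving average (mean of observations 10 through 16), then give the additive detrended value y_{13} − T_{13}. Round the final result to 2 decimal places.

Trend T_13 = (2864 + 1224 + 1738 + 3494 + 2500 + 1116 + 4548) / 7 = 17484/7 = 2497.7143
Detrended value: 3494 − 2497.7143 = 996.29

996.29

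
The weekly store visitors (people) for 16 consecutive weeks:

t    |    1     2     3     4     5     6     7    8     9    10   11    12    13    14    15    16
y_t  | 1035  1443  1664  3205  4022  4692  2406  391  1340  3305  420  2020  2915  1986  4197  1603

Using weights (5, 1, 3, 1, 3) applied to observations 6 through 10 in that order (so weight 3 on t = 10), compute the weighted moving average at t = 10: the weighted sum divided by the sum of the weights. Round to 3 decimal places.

Weighted sum: 5·4692 + 1·2406 + 3·391 + 1·1340 + 3·3305 = 23460 + 2406 + 1173 + 1340 + 9915 = 38294
Weight total: 5 + 1 + 3 + 1 + 3 = 13
WMA = 38294 / 13 = 2945.692

2945.692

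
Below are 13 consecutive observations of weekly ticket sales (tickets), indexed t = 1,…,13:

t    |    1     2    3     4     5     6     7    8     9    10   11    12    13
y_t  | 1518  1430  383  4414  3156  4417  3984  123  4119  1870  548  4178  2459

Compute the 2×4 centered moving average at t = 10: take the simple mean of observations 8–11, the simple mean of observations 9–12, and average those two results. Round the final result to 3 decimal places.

2171.875

Sum over 8–11: 123 + 4119 + 1870 + 548 = 6660
Sum over 9–12: 4119 + 1870 + 548 + 4178 = 10715
CMA at t=10 = (6660 + 10715) / (2·4) = 17375 / 8 = 2171.875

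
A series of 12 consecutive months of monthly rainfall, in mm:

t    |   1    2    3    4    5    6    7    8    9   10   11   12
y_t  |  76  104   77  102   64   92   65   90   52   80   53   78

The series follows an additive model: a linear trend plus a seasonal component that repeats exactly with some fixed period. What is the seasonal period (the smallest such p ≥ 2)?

First differences y_{t+1} − y_t: 28, -27, 25, -38, 28, -27, 25, -38, 28, -27, …
The difference pattern repeats every 4 terms and not for any smaller step, so p = 4.

4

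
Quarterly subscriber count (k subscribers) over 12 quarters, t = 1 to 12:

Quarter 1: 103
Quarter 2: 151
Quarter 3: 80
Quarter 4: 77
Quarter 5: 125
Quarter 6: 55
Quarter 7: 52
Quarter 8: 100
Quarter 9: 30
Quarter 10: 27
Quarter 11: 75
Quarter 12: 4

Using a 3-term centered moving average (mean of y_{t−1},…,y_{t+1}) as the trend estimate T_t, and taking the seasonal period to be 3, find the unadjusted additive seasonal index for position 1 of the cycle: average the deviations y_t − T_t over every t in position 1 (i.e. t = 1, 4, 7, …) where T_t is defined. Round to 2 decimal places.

-17.00

Season position 1 occurs at t = 4, 7, 10 (where T_t is defined).
t=4: T_4 = 94.0000; y_4 − T_4 = 77 − 94.0000 = -17.0000
t=7: T_7 = 69.0000; y_7 − T_7 = 52 − 69.0000 = -17.0000
t=10: T_10 = 44.0000; y_10 − T_10 = 27 − 44.0000 = -17.0000
Mean deviation: (-17.0000 + -17.0000 + -17.0000) / 3 = -17.00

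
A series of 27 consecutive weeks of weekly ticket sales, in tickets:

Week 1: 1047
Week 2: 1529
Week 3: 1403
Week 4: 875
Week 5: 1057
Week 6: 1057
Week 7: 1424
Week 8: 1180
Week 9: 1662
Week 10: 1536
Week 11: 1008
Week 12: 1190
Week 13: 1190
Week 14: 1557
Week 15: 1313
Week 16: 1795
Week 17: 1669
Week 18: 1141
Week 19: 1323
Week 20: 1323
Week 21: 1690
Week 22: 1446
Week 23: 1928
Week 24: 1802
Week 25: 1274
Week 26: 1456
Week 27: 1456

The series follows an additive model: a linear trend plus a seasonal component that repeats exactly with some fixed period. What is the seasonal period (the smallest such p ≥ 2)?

First differences y_{t+1} − y_t: 482, -126, -528, 182, 0, 367, -244, 482, -126, -528, 182, 0, 367, -244, 482, -126, …
The difference pattern repeats every 7 terms and not for any smaller step, so p = 7.

7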